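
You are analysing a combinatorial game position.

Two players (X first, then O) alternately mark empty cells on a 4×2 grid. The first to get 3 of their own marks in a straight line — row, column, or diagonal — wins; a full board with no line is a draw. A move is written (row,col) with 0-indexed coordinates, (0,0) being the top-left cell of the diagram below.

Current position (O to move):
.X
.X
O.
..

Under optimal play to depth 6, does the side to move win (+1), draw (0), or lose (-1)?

value(.X/.X/O./.., O) = 0

ply 1, O at .X/.X/O./.. | (0,0)=-1→OX/.X/O./..; (1,0)=-1→.X/OX/O./..; (2,1)=+0→.X/.X/OO/..*; (3,0)=-1→.X/.X/O./O.; (3,1)=-1→.X/.X/O./.O
ply 2, X at .X/.X/OO/.. | (0,0)=+0→XX/.X/OO/..*; (1,0)=+0→.X/XX/OO/..; (3,0)=+0→.X/.X/OO/X.; (3,1)=-1→.X/.X/OO/.X
ply 3, O at XX/.X/OO/.. | (1,0)=+0→XX/OX/OO/..*; (3,0)=+0→XX/.X/OO/O.; (3,1)=+0→XX/.X/OO/.O
ply 4, X at XX/OX/OO/.. | (3,0)=+0→XX/OX/OO/X.*; (3,1)=-1→XX/OX/OO/.X
ply 5, O at XX/OX/OO/X. | (3,1)=+0→XX/OX/OO/XO*
ply 6: XX/OX/OO/XO is terminal +0 (X); from .X/.X/O./.. depth 6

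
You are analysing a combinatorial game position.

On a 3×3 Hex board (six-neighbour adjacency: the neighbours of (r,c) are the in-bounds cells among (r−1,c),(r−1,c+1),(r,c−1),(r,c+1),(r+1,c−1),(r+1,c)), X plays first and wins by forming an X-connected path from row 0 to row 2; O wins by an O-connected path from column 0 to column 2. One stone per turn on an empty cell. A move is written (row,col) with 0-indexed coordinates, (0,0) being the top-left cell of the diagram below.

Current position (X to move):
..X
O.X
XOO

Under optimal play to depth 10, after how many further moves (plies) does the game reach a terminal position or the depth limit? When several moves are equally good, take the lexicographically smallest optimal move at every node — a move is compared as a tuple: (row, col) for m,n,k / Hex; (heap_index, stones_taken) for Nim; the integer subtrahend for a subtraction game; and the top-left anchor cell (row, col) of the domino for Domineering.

PV length from [..X/O.X/XOO]: 1 ply

[..X/O.X/XOO] X move#1: (0,0):-1/X.X/O.X/XOO, (0,1):-1/.XX/O.X/XOO, (1,1):+1/..X/OXX/XOO*
[..X/OXX/XOO] end (terminal -1, O#2); searched ..X/O.X/XOO to 10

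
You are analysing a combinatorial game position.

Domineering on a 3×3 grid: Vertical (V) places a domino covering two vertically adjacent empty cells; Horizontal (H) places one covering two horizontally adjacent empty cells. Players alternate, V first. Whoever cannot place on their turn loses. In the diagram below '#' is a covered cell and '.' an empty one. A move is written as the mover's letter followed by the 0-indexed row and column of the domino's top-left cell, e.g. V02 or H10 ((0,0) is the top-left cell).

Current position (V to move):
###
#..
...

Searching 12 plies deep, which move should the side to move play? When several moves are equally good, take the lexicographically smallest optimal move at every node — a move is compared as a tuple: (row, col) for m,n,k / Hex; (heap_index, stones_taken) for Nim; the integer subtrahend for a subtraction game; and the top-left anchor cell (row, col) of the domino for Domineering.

[###/#../...] V move#1: V11:+1/###/##./.#.*, V12:-1/###/#.#/..#
[###/##./.#.] end (terminal -1, H#2); searched ###/#../... to 12

V's best at [###/#../...]: V11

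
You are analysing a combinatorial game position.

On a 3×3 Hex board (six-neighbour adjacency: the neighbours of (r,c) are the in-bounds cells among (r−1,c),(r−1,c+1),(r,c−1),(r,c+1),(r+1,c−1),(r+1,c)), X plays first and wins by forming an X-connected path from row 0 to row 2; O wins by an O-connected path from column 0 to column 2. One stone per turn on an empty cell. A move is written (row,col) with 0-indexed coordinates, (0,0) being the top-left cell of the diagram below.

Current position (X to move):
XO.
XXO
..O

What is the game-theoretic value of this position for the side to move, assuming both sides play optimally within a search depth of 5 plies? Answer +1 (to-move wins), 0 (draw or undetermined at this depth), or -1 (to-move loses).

ply 1, X at XO./XXO/..O | (0,2)=+1→XOX/XXO/..O*; (2,0)=+1→XO./XXO/X.O; (2,1)=+1→XO./XXO/.XO
ply 2, O at XOX/XXO/..O | (2,0)=-1→XOX/XXO/O.O*; (2,1)=-1→XOX/XXO/.OO
ply 3, X at XOX/XXO/O.O | (2,1)=+1→XOX/XXO/OXO*
ply 4: XOX/XXO/OXO is terminal -1 (O); from XO./XXO/..O depth 5

value(XO./XXO/..O, X) = +1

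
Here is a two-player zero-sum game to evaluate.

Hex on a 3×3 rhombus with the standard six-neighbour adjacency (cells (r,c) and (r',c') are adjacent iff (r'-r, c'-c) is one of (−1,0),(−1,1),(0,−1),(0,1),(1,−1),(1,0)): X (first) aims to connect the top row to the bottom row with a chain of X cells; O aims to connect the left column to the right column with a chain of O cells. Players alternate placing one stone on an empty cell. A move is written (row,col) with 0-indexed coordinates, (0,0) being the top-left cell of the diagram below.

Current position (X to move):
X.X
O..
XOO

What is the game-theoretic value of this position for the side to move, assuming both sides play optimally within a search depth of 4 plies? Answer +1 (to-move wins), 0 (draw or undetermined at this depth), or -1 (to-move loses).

value(X.X/O../XOO, X) = +1

p1 X@[X.X/O../XOO]: (0,1)[XXX/O../XOO]-1 (1,1)[X.X/OX./XOO]+1* (1,2)[X.X/O.X/XOO]-1
p2 O@[X.X/OX./XOO] terminal -1; root [X.X/O../XOO] d4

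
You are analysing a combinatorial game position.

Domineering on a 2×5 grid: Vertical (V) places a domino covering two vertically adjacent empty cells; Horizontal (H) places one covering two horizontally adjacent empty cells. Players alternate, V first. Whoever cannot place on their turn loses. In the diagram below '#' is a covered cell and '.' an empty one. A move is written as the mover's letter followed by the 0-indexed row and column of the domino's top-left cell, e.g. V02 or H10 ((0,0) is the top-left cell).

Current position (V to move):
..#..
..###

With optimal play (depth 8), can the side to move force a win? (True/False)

V winning at [..#../..###]: True

ply 1, V at ..#../..### | V00=+1→#.#../#.###*; V01=+1→.##../.####
ply 2, H at #.#../#.### | H03=-1→#.###/#.###*
ply 3, V at #.###/#.### | V01=+1→#####/#####*
ply 4: #####/##### is terminal -1 (H); from ..#../..### depth 8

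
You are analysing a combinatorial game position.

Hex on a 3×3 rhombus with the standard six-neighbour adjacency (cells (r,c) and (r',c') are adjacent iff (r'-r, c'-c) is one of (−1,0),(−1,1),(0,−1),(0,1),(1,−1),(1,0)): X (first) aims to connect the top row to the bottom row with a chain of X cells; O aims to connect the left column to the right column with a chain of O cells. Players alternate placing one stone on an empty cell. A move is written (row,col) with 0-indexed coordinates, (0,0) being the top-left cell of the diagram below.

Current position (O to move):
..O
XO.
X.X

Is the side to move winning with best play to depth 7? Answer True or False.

O winning at [..O/XO./X.X]: False

ply 1, O at ..O/XO./X.X | (0,0)=-1→O.O/XO./X.X*; (0,1)=-1→.OO/XO./X.X; (1,2)=-1→..O/XOO/X.X; (2,1)=-1→..O/XO./XOX
ply 2, X at O.O/XO./X.X | (0,1)=+1→OXO/XO./X.X*; (1,2)=-1→O.O/XOX/X.X; (2,1)=-1→O.O/XO./XXX
ply 3: OXO/XO./X.X is terminal -1 (O); from ..O/XO./X.X depth 7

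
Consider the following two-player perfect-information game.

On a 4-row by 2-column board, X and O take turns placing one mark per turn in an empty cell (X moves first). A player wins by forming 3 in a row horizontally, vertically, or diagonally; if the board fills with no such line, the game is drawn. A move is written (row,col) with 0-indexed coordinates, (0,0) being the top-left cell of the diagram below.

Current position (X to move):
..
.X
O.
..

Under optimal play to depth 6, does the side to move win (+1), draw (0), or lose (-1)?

value(../.X/O./.., X) = +1

ply 1, X at ../.X/O./.. | (0,0)=+0→X./.X/O./..; (0,1)=+0→.X/.X/O./..; (1,0)=+0→../XX/O./..; (2,1)=+1→../.X/OX/..*; (3,0)=+0→../.X/O./X.; (3,1)=+0→../.X/O./.X
ply 2, O at ../.X/OX/.. | (0,0)=-1→O./.X/OX/..*; (0,1)=-1→.O/.X/OX/..; (1,0)=-1→../OX/OX/..; (3,0)=-1→../.X/OX/O.; (3,1)=-1→../.X/OX/.O
ply 3, X at O./.X/OX/.. | (0,1)=+1→OX/.X/OX/..*; (1,0)=+1→O./XX/OX/..; (3,0)=-1→O./.X/OX/X.; (3,1)=+1→O./.X/OX/.X
ply 4: OX/.X/OX/.. is terminal -1 (O); from ../.X/O./.. depth 6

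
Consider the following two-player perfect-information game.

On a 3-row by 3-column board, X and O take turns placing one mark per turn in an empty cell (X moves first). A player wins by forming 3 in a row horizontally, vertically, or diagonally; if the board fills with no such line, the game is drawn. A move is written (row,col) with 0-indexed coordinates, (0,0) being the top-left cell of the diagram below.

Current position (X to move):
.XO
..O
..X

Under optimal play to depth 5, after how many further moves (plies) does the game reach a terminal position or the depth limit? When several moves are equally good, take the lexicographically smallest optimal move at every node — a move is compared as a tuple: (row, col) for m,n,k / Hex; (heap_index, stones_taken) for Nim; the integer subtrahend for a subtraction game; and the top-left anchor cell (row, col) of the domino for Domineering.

PV length from [.XO/..O/..X]: 5 plies

ply 1, X at .XO/..O/..X | (0,0)=-1→XXO/..O/..X; (1,0)=+1→.XO/X.O/..X*; (1,1)=+1→.XO/.XO/..X; (2,0)=+1→.XO/..O/X.X; (2,1)=+1→.XO/..O/.XX
ply 2, O at .XO/X.O/..X | (0,0)=-1→OXO/X.O/..X*; (1,1)=-1→.XO/XOO/..X; (2,0)=-1→.XO/X.O/O.X; (2,1)=-1→.XO/X.O/.OX
ply 3, X at OXO/X.O/..X | (1,1)=+0→OXO/XXO/..X; (2,0)=+0→OXO/X.O/X.X; (2,1)=+1→OXO/X.O/.XX*
ply 4, O at OXO/X.O/.XX | (1,1)=-1→OXO/XOO/.XX*; (2,0)=-1→OXO/X.O/OXX
ply 5, X at OXO/XOO/.XX | (2,0)=+1→OXO/XOO/XXX*
ply 6: OXO/XOO/XXX is terminal -1 (O); from .XO/..O/..X depth 5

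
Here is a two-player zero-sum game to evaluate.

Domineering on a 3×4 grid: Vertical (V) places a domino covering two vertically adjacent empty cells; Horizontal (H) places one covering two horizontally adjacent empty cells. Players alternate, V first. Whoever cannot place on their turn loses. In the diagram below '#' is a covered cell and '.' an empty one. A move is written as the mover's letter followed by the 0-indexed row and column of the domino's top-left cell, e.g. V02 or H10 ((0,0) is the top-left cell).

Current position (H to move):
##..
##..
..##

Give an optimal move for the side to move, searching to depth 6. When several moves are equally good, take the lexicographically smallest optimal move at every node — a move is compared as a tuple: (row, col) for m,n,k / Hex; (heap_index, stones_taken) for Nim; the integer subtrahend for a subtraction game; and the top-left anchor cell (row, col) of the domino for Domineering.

H's best at [##../##../..##]: H02

p1 H@[##../##../..##]: H02[####/##../..##]+1* H12[##../####/..##]+1 H20[##../##../####]-1
p2 V@[####/##../..##] terminal -1; root [##../##../..##] d6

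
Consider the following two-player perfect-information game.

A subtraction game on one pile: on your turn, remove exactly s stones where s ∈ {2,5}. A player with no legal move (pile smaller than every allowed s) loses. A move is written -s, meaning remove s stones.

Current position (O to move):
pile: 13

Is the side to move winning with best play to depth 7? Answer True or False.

O winning at [13]: True

p1 O@[13]: -2[11]+1* -5[8]+1
p2 X@[11]: -2[9]-1* -5[6]-1
p3 O@[9]: -2[7]+1* -5[4]+1
p4 X@[7]: -2[5]-1* -5[2]-1
p5 O@[5]: -2[3]-1 -5[0]+1*
p6 X@[0] terminal -1; root [13] d7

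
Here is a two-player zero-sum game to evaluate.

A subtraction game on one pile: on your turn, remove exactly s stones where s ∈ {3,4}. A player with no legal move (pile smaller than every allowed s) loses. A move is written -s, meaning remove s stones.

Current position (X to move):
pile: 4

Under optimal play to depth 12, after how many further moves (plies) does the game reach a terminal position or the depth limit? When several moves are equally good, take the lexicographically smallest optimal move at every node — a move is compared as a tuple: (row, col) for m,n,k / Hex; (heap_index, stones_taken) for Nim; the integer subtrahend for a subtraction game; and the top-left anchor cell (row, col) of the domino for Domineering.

PV length from [4]: 1 ply

p1 X@[4]: -3[1]+1* -4[0]+1
p2 O@[1] terminal -1; root [4] d12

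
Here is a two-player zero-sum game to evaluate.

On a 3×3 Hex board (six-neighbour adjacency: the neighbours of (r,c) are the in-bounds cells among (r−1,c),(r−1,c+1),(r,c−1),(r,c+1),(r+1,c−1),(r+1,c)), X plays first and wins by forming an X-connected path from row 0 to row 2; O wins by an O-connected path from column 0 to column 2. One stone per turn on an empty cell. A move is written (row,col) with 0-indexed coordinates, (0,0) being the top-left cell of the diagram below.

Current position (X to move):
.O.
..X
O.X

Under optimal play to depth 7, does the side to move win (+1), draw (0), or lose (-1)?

ply 1, X at .O./..X/O.X | (0,0)=-1→XO./..X/O.X; (0,2)=+1→.OX/..X/O.X*; (1,0)=-1→.O./X.X/O.X; (1,1)=-1→.O./.XX/O.X; (2,1)=-1→.O./..X/OXX
ply 2: .OX/..X/O.X is terminal -1 (O); from .O./..X/O.X depth 7

value(.O./..X/O.X, X) = +1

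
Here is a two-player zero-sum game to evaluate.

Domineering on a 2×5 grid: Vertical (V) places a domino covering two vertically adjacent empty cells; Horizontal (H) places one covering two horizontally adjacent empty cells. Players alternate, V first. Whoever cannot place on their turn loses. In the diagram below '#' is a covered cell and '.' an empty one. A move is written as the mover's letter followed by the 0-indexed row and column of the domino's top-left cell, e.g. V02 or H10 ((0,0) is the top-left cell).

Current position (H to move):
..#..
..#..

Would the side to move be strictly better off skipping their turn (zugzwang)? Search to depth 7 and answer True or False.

zugzwang(..#../..#.., H) = True

[..#../..#..] H move#1: H00:-1/###../..#..*, H03:-1/..###/..#.., H10:-1/..#../###.., H13:-1/..#../..###
[###../..#..] V move#2: V03:+1/####./..##.*, V04:+1/###.#/..#.#
[####./..##.] H move#3: H10:-1/####./####.*
[####./####.] V move#4: V04:+1/#####/#####*
[#####/#####] end (terminal -1, H#5); searched ..#../..#.. to 7
suppose H passes — search the same position with V to move:
pass> [..#../..#..] V move#1: V00:-1/#.#../#.#..*, V01:-1/.##../.##.., V03:-1/..##./..##., V04:-1/..#.#/..#.#
pass> [#.#../#.#..] H move#2: H03:+1/#.###/#.#..*, H13:+1/#.#../#.###
pass> [#.###/#.#..] V move#3: V01:-1/#####/###..*
pass> [#####/###..] H move#4: H13:+1/#####/#####*
pass> [#####/#####] end (terminal -1, V#5); searched ..#../..#.. to 7
for H: play -1, pass +1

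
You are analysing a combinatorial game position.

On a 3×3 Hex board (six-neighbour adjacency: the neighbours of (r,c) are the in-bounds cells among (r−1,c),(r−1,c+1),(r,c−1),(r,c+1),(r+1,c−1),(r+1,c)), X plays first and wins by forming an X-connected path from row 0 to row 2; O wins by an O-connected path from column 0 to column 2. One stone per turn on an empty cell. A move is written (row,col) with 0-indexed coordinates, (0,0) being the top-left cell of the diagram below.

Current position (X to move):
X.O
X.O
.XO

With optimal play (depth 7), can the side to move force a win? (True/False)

p1 X@[X.O/X.O/.XO]: (0,1)[XXO/X.O/.XO]+1* (1,1)[X.O/XXO/.XO]+1 (2,0)[X.O/X.O/XXO]+1
p2 O@[XXO/X.O/.XO]: (1,1)[XXO/XOO/.XO]-1* (2,0)[XXO/X.O/OXO]-1
p3 X@[XXO/XOO/.XO]: (2,0)[XXO/XOO/XXO]+1*
p4 O@[XXO/XOO/XXO] terminal -1; root [X.O/X.O/.XO] d7

X winning at [X.O/X.O/.XO]: True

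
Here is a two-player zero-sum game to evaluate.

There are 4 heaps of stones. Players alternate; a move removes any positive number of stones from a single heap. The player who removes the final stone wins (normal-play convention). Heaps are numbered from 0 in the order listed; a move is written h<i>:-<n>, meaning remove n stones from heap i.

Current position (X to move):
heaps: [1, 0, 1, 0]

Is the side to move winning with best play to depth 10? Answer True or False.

X winning at [(1,0,1,0)]: False

p1 X@[(1,0,1,0)]: h0:-1[(0,0,1,0)]-1* h2:-1[(1,0,0,0)]-1
p2 O@[(0,0,1,0)]: h2:-1[(0,0,0,0)]+1*
p3 X@[(0,0,0,0)] terminal -1; root [(1,0,1,0)] d10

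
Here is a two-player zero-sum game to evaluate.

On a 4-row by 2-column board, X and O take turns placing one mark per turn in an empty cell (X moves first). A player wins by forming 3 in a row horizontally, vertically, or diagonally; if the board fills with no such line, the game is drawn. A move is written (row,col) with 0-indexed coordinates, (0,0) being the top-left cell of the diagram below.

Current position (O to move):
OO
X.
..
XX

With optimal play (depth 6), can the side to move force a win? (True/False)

O winning at [OO/X./../XX]: False

ply 1, O at OO/X./../XX | (1,1)=-1→OO/XO/../XX; (2,0)=+0→OO/X./O./XX*; (2,1)=-1→OO/X./.O/XX
ply 2, X at OO/X./O./XX | (1,1)=+0→OO/XX/O./XX*; (2,1)=+0→OO/X./OX/XX
ply 3, O at OO/XX/O./XX | (2,1)=+0→OO/XX/OO/XX*
ply 4: OO/XX/OO/XX is terminal +0 (X); from OO/X./../XX depth 6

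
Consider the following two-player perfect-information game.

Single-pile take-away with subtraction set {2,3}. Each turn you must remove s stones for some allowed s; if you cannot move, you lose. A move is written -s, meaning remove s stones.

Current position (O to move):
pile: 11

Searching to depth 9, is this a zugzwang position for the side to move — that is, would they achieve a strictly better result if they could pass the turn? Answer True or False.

ply 1, O at 11 | -2=-1→9*; -3=-1→8
ply 2, X at 9 | -2=-1→7; -3=+1→6*
ply 3, O at 6 | -2=-1→4*; -3=-1→3
ply 4, X at 4 | -2=-1→2; -3=+1→1*
ply 5: 1 is terminal -1 (O); from 11 depth 9
pass branch (X moves first from the same position):
  | ply 1, X at 11 | -2=-1→9*; -3=-1→8
  | ply 2, O at 9 | -2=-1→7; -3=+1→6*
  | ply 3, X at 6 | -2=-1→4*; -3=-1→3
  | ply 4, O at 4 | -2=-1→2; -3=+1→1*
  | ply 5: 1 is terminal -1 (X); from 11 depth 9
O moving scores -1; O passing scores +1

zugzwang(11, O) = True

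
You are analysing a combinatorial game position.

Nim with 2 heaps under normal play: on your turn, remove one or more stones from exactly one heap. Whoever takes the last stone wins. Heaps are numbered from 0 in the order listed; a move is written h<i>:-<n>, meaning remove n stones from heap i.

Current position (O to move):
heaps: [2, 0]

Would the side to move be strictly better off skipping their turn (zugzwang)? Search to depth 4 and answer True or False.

ply 1, O at (2,0) | h0:-1=-1→(1,0); h0:-2=+1→(0,0)*
ply 2: (0,0) is terminal -1 (X); from (2,0) depth 4
suppose O passes — search the same position with X to move:
pass> ply 1, X at (2,0) | h0:-1=-1→(1,0); h0:-2=+1→(0,0)*
pass> ply 2: (0,0) is terminal -1 (O); from (2,0) depth 4
for O: play +1, pass -1

zugzwang((2,0), O) = False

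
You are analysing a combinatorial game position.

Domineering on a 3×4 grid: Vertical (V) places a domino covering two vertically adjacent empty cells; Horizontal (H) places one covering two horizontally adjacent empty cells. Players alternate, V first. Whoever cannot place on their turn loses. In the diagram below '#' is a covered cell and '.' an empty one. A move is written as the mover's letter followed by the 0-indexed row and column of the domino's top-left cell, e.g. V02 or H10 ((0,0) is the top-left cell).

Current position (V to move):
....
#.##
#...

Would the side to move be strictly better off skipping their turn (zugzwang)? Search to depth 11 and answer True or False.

[..../#.##/#...] V move#1: V01:-1/.#../####/#...*, V11:-1/..../####/##..
[.#../####/#...] H move#2: H02:+1/.###/####/#...*, H21:+1/.#../####/###., H22:+1/.#../####/#.##
[.###/####/#...] end (terminal -1, V#3); searched ..../#.##/#... to 11
pass branch (H moves first from the same position):
  | [..../#.##/#...] H move#1: H00:+1/##../#.##/#...*, H01:+1/.##./#.##/#..., H02:+1/..##/#.##/#..., H21:+1/..../#.##/###., H22:+1/..../#.##/#.##
  | [##../#.##/#...] V move#2: V11:-1/##../####/##..*
  | [##../####/##..] H move#3: H02:+1/####/####/##..*, H22:+1/##../####/####
  | [####/####/##..] end (terminal -1, V#4); searched ..../#.##/#... to 11
V moving scores -1; V passing scores -1

zugzwang(..../#.##/#..., V) = False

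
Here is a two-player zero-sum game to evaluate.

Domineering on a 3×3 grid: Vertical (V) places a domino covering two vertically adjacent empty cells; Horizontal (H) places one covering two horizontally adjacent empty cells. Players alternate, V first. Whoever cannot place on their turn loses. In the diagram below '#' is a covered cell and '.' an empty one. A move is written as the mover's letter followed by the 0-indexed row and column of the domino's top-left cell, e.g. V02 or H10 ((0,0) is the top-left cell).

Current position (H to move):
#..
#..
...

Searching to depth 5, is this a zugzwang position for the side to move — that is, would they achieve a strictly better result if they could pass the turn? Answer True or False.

zugzwang(#../#../..., H) = False

p1 H@[#../#../...]: H01[###/#../...]-1 H11[#../###/...]+1* H20[#../#../##.]-1 H21[#../#../.##]-1
p2 V@[#../###/...] terminal -1; root [#../#../...] d5
suppose H passes — search the same position with V to move:
pass> p1 V@[#../#../...]: V01[##./##./...]+1* V02[#.#/#.#/...]+1 V11[#../##./.#.]+1 V12[#../#.#/..#]+1
pass> p2 H@[##./##./...]: H20[##./##./##.]-1* H21[##./##./.##]-1
pass> p3 V@[##./##./##.]: V02[###/###/##.]+1* V12[##./###/###]+1
pass> p4 H@[###/###/##.] terminal -1; root [#../#../...] d5
for H: play +1, pass -1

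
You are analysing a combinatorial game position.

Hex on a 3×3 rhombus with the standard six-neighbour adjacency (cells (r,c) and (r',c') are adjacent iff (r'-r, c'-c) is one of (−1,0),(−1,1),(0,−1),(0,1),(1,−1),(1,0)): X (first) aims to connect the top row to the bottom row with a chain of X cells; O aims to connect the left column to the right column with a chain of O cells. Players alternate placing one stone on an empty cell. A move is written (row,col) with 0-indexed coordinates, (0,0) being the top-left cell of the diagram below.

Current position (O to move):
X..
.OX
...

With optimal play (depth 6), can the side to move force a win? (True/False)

O winning at [X../.OX/...]: True

p1 O@[X../.OX/...]: (0,1)[XO./.OX/...]-1 (0,2)[X.O/.OX/...]+1* (1,0)[X../OOX/...]-1 (2,0)[X../.OX/O..]-1 (2,1)[X../.OX/.O.]+1 (2,2)[X../.OX/..O]+1
p2 X@[X.O/.OX/...]: (0,1)[XXO/.OX/...]-1* (1,0)[X.O/XOX/...]-1 (2,0)[X.O/.OX/X..]-1 (2,1)[X.O/.OX/.X.]-1 (2,2)[X.O/.OX/..X]-1
p3 O@[XXO/.OX/...]: (1,0)[XXO/OOX/...]+1* (2,0)[XXO/.OX/O..]+1 (2,1)[XXO/.OX/.O.]+1 (2,2)[XXO/.OX/..O]+1
p4 X@[XXO/OOX/...] terminal -1; root [X../.OX/...] d6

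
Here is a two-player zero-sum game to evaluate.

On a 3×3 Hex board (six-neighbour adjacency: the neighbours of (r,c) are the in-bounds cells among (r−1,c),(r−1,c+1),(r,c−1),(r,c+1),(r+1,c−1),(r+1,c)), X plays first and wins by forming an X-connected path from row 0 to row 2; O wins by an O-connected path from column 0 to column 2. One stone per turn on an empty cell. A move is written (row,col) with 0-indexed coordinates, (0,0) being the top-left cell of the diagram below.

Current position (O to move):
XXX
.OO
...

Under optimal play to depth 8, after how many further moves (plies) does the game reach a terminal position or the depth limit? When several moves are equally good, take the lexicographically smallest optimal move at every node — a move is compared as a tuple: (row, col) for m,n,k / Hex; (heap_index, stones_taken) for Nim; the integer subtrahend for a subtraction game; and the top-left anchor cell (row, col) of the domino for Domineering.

ply 1, O at XXX/.OO/... | (1,0)=+1→XXX/OOO/...*; (2,0)=+1→XXX/.OO/O..; (2,1)=+1→XXX/.OO/.O.; (2,2)=+1→XXX/.OO/..O
ply 2: XXX/OOO/... is terminal -1 (X); from XXX/.OO/... depth 8

PV length from [XXX/.OO/...]: 1 ply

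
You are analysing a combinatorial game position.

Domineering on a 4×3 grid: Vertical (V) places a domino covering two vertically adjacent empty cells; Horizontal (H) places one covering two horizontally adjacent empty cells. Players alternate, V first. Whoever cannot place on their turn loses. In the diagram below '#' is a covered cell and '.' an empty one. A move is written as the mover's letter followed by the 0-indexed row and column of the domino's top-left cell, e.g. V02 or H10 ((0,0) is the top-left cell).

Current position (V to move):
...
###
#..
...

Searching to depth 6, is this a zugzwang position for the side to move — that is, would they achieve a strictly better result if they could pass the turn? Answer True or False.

zugzwang(.../###/#../..., V) = False

p1 V@[.../###/#../...]: V21[.../###/##./.#.]+1* V22[.../###/#.#/..#]-1
p2 H@[.../###/##./.#.]: H00[##./###/##./.#.]-1* H01[.##/###/##./.#.]-1
p3 V@[##./###/##./.#.]: V22[##./###/###/.##]+1*
p4 H@[##./###/###/.##] terminal -1; root [.../###/#../...] d6
suppose V passes — search the same position with H to move:
pass> p1 H@[.../###/#../...]: H00[##./###/#../...]-1 H01[.##/###/#../...]-1 H21[.../###/###/...]+1* H30[.../###/#../##.]+1 H31[.../###/#../.##]+1
pass> p2 V@[.../###/###/...] terminal -1; root [.../###/#../...] d6
for V: play +1, pass -1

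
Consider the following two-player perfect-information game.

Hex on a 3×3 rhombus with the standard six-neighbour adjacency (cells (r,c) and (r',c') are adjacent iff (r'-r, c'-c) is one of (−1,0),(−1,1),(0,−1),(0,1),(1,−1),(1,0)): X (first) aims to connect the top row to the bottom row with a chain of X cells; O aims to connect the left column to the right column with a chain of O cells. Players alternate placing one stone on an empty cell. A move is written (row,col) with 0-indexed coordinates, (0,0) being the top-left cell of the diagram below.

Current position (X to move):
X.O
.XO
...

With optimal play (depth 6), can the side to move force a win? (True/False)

ply 1, X at X.O/.XO/... | (0,1)=+1→XXO/.XO/...*; (1,0)=+1→X.O/XXO/...; (2,0)=+1→X.O/.XO/X..; (2,1)=+1→X.O/.XO/.X.; (2,2)=+1→X.O/.XO/..X
ply 2, O at XXO/.XO/... | (1,0)=-1→XXO/OXO/...*; (2,0)=-1→XXO/.XO/O..; (2,1)=-1→XXO/.XO/.O.; (2,2)=-1→XXO/.XO/..O
ply 3, X at XXO/OXO/... | (2,0)=+1→XXO/OXO/X..*; (2,1)=+1→XXO/OXO/.X.; (2,2)=+1→XXO/OXO/..X
ply 4: XXO/OXO/X.. is terminal -1 (O); from X.O/.XO/... depth 6

X winning at [X.O/.XO/...]: True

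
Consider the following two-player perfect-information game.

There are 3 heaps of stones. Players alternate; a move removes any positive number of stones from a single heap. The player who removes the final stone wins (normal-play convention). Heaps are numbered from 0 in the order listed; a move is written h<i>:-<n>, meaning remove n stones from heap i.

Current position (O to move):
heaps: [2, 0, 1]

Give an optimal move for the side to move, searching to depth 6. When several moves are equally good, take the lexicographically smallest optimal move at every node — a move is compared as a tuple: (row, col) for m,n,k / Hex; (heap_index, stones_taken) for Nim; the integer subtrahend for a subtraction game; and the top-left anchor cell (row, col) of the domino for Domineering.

[(2,0,1)] O move#1: h0:-1:+1/(1,0,1)*, h0:-2:-1/(0,0,1), h2:-1:-1/(2,0,0)
[(1,0,1)] X move#2: h0:-1:-1/(0,0,1)*, h2:-1:-1/(1,0,0)
[(0,0,1)] O move#3: h2:-1:+1/(0,0,0)*
[(0,0,0)] end (terminal -1, X#4); searched (2,0,1) to 6

O's best at [(2,0,1)]: h0:-1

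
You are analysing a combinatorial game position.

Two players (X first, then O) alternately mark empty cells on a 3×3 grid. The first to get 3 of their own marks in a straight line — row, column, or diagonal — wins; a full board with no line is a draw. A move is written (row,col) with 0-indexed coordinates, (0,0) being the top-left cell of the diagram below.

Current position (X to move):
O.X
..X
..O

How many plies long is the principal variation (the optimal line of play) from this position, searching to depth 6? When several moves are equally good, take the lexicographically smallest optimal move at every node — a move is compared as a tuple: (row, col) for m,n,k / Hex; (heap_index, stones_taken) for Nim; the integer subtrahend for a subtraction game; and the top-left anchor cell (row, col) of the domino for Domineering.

[O.X/..X/..O] X move#1: (0,1):-1/OXX/..X/..O, (1,0):-1/O.X/X.X/..O, (1,1):+1/O.X/.XX/..O*, (2,0):-1/O.X/..X/X.O, (2,1):-1/O.X/..X/.XO
[O.X/.XX/..O] O move#2: (0,1):-1/OOX/.XX/..O*, (1,0):-1/O.X/OXX/..O, (2,0):-1/O.X/.XX/O.O, (2,1):-1/O.X/.XX/.OO
[OOX/.XX/..O] X move#3: (1,0):+1/OOX/XXX/..O*, (2,0):+1/OOX/.XX/X.O, (2,1):+1/OOX/.XX/.XO
[OOX/XXX/..O] end (terminal -1, O#4); searched O.X/..X/..O to 6

PV length from [O.X/..X/..O]: 3 plies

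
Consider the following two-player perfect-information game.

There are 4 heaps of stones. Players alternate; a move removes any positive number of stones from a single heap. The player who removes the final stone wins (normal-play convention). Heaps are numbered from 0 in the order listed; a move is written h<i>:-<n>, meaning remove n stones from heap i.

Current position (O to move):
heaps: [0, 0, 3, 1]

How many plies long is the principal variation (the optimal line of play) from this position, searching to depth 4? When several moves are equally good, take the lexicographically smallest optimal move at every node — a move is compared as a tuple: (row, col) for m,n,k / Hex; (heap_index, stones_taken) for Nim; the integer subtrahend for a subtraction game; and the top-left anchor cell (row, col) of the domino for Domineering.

PV length from [(0,0,3,1)]: 3 plies

[(0,0,3,1)] O move#1: h2:-1:-1/(0,0,2,1), h2:-2:+1/(0,0,1,1)*, h2:-3:-1/(0,0,0,1), h3:-1:-1/(0,0,3,0)
[(0,0,1,1)] X move#2: h2:-1:-1/(0,0,0,1)*, h3:-1:-1/(0,0,1,0)
[(0,0,0,1)] O move#3: h3:-1:+1/(0,0,0,0)*
[(0,0,0,0)] end (terminal -1, X#4); searched (0,0,3,1) to 4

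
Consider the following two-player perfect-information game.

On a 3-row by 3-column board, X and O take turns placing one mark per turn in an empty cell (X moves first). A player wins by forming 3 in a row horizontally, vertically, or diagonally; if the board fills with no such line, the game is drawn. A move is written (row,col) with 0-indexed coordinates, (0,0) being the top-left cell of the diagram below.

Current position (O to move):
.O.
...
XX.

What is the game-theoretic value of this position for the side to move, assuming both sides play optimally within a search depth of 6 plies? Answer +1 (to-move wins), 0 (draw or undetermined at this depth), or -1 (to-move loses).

p1 O@[.O./.../XX.]: (0,0)[OO./.../XX.]-1 (0,2)[.OO/.../XX.]-1 (1,0)[.O./O../XX.]-1 (1,1)[.O./.O./XX.]-1 (1,2)[.O./..O/XX.]-1 (2,2)[.O./.../XXO]+0*
p2 X@[.O./.../XXO]: (0,0)[XO./.../XXO]+0* (0,2)[.OX/.../XXO]+0 (1,0)[.O./X../XXO]-1 (1,1)[.O./.X./XXO]-1 (1,2)[.O./..X/XXO]-1
p3 O@[XO./.../XXO]: (0,2)[XOO/.../XXO]-1 (1,0)[XO./O../XXO]+0* (1,1)[XO./.O./XXO]-1 (1,2)[XO./..O/XXO]-1
p4 X@[XO./O../XXO]: (0,2)[XOX/O../XXO]+0* (1,1)[XO./OX./XXO]+0 (1,2)[XO./O.X/XXO]+0
p5 O@[XOX/O../XXO]: (1,1)[XOX/OO./XXO]+0* (1,2)[XOX/O.O/XXO]-1
p6 X@[XOX/OO./XXO]: (1,2)[XOX/OOX/XXO]+0*
p7 O@[XOX/OOX/XXO] terminal +0; root [.O./.../XX.] d6

value(.O./.../XX., O) = 0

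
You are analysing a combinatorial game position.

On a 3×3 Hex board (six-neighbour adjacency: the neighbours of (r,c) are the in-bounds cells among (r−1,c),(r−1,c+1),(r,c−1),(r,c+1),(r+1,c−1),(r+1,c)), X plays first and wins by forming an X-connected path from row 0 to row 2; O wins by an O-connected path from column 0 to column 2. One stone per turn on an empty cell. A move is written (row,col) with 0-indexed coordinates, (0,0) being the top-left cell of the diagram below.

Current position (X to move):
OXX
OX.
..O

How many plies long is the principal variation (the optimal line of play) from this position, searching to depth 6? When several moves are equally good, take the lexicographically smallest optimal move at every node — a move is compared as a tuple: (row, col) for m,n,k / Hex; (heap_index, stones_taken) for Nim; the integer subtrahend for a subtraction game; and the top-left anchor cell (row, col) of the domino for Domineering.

[OXX/OX./..O] X move#1: (1,2):+1/OXX/OXX/..O*, (2,0):+1/OXX/OX./X.O, (2,1):+1/OXX/OX./.XO
[OXX/OXX/..O] O move#2: (2,0):-1/OXX/OXX/O.O*, (2,1):-1/OXX/OXX/.OO
[OXX/OXX/O.O] X move#3: (2,1):+1/OXX/OXX/OXO*
[OXX/OXX/OXO] end (terminal -1, O#4); searched OXX/OX./..O to 6

PV length from [OXX/OX./..O]: 3 plies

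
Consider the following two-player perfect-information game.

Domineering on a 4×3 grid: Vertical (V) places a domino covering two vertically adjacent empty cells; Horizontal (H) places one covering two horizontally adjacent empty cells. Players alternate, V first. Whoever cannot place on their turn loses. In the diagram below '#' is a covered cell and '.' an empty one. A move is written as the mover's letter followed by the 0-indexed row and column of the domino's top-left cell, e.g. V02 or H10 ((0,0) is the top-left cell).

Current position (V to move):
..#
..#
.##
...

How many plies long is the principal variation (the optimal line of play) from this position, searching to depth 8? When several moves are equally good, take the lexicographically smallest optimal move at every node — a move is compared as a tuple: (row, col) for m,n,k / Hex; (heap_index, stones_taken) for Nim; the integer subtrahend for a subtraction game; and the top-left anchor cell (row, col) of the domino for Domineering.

PV length from [..#/..#/.##/...]: 3 plies

ply 1, V at ..#/..#/.##/... | V00=+1→#.#/#.#/.##/...*; V01=+1→.##/.##/.##/...; V10=-1→..#/#.#/###/...; V20=-1→..#/..#/###/#..
ply 2, H at #.#/#.#/.##/... | H30=-1→#.#/#.#/.##/##.*; H31=-1→#.#/#.#/.##/.##
ply 3, V at #.#/#.#/.##/##. | V01=+1→###/###/.##/##.*
ply 4: ###/###/.##/##. is terminal -1 (H); from ..#/..#/.##/... depth 8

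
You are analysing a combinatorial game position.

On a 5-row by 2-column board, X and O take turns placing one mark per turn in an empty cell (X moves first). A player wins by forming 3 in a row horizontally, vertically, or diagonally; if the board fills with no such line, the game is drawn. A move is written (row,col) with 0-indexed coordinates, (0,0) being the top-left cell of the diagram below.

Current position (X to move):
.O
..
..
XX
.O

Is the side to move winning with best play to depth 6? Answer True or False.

[.O/../../XX/.O] X move#1: (0,0):+0/XO/../../XX/.O, (1,0):+0/.O/X./../XX/.O, (1,1):+1/.O/.X/../XX/.O*, (2,0):+1/.O/../X./XX/.O, (2,1):+1/.O/../.X/XX/.O, (4,0):+0/.O/../../XX/XO
[.O/.X/../XX/.O] O move#2: (0,0):-1/OO/.X/../XX/.O*, (1,0):-1/.O/OX/../XX/.O, (2,0):-1/.O/.X/O./XX/.O, (2,1):-1/.O/.X/.O/XX/.O, (4,0):-1/.O/.X/../XX/OO
[OO/.X/../XX/.O] X move#3: (1,0):+1/OO/XX/../XX/.O*, (2,0):+1/OO/.X/X./XX/.O, (2,1):+1/OO/.X/.X/XX/.O, (4,0):+1/OO/.X/../XX/XO
[OO/XX/../XX/.O] O move#4: (2,0):-1/OO/XX/O./XX/.O*, (2,1):-1/OO/XX/.O/XX/.O, (4,0):-1/OO/XX/../XX/OO
[OO/XX/O./XX/.O] X move#5: (2,1):+1/OO/XX/OX/XX/.O*, (4,0):+0/OO/XX/O./XX/XO
[OO/XX/OX/XX/.O] end (terminal -1, O#6); searched .O/../../XX/.O to 6

X winning at [.O/../../XX/.O]: True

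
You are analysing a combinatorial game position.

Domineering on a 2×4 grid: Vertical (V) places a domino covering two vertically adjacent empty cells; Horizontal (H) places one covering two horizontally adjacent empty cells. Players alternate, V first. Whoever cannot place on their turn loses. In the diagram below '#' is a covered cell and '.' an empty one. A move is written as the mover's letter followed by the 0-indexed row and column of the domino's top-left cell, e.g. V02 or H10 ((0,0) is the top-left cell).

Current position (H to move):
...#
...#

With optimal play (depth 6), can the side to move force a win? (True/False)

ply 1, H at ...#/...# | H00=+1→##.#/...#*; H01=+1→.###/...#; H10=+1→...#/##.#; H11=+1→...#/.###
ply 2, V at ##.#/...# | V02=-1→####/..##*
ply 3, H at ####/..## | H10=+1→####/####*
ply 4: ####/#### is terminal -1 (V); from ...#/...# depth 6

H winning at [...#/...#]: True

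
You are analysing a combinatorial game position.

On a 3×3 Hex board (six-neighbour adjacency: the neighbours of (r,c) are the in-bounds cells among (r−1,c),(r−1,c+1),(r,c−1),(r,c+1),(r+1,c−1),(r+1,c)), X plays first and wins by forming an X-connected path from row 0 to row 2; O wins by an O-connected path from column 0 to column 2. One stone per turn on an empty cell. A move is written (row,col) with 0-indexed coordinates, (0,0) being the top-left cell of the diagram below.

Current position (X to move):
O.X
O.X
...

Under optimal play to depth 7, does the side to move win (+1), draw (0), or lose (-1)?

value(O.X/O.X/..., X) = +1

ply 1, X at O.X/O.X/... | (0,1)=+1→OXX/O.X/...*; (1,1)=+1→O.X/OXX/...; (2,0)=+1→O.X/O.X/X..; (2,1)=+1→O.X/O.X/.X.; (2,2)=+1→O.X/O.X/..X
ply 2, O at OXX/O.X/... | (1,1)=-1→OXX/OOX/...*; (2,0)=-1→OXX/O.X/O..; (2,1)=-1→OXX/O.X/.O.; (2,2)=-1→OXX/O.X/..O
ply 3, X at OXX/OOX/... | (2,0)=+1→OXX/OOX/X..*; (2,1)=+1→OXX/OOX/.X.; (2,2)=+1→OXX/OOX/..X
ply 4, O at OXX/OOX/X.. | (2,1)=-1→OXX/OOX/XO.*; (2,2)=-1→OXX/OOX/X.O
ply 5, X at OXX/OOX/XO. | (2,2)=+1→OXX/OOX/XOX*
ply 6: OXX/OOX/XOX is terminal -1 (O); from O.X/O.X/... depth 7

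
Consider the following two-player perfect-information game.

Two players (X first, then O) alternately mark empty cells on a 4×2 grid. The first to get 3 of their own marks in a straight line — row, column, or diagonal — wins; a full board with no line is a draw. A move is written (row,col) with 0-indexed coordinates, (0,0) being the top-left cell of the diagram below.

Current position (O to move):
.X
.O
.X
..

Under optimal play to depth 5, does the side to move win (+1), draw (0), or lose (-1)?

value(.X/.O/.X/.., O) = 0

ply 1, O at .X/.O/.X/.. | (0,0)=+0→OX/.O/.X/..*; (1,0)=+0→.X/OO/.X/..; (2,0)=+0→.X/.O/OX/..; (3,0)=+0→.X/.O/.X/O.; (3,1)=+0→.X/.O/.X/.O
ply 2, X at OX/.O/.X/.. | (1,0)=+0→OX/XO/.X/..*; (2,0)=+0→OX/.O/XX/..; (3,0)=+0→OX/.O/.X/X.; (3,1)=+0→OX/.O/.X/.X
ply 3, O at OX/XO/.X/.. | (2,0)=+0→OX/XO/OX/..*; (3,0)=+0→OX/XO/.X/O.; (3,1)=+0→OX/XO/.X/.O
ply 4, X at OX/XO/OX/.. | (3,0)=+0→OX/XO/OX/X.*; (3,1)=+0→OX/XO/OX/.X
ply 5, O at OX/XO/OX/X. | (3,1)=+0→OX/XO/OX/XO*
ply 6: OX/XO/OX/XO is terminal +0 (X); from .X/.O/.X/.. depth 5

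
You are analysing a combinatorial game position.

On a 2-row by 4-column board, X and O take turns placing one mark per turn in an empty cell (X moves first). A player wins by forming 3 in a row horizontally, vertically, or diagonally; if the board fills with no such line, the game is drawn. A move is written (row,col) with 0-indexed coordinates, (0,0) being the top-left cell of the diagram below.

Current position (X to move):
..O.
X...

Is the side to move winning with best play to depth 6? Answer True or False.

X winning at [..O./X...]: False

ply 1, X at ..O./X... | (0,0)=+0→X.O./X...*; (0,1)=+0→.XO./X...; (0,3)=+0→..OX/X...; (1,1)=+0→..O./XX..; (1,2)=+0→..O./X.X.; (1,3)=-1→..O./X..X
ply 2, O at X.O./X... | (0,1)=+0→XOO./X...*; (0,3)=+0→X.OO/X...; (1,1)=+0→X.O./XO..; (1,2)=+0→X.O./X.O.; (1,3)=+0→X.O./X..O
ply 3, X at XOO./X... | (0,3)=+0→XOOX/X...*; (1,1)=-1→XOO./XX..; (1,2)=-1→XOO./X.X.; (1,3)=-1→XOO./X..X
ply 4, O at XOOX/X... | (1,1)=+0→XOOX/XO..*; (1,2)=+0→XOOX/X.O.; (1,3)=+0→XOOX/X..O
ply 5, X at XOOX/XO.. | (1,2)=+0→XOOX/XOX.*; (1,3)=+0→XOOX/XO.X
ply 6, O at XOOX/XOX. | (1,3)=+0→XOOX/XOXO*
ply 7: XOOX/XOXO is terminal +0 (X); from ..O./X... depth 6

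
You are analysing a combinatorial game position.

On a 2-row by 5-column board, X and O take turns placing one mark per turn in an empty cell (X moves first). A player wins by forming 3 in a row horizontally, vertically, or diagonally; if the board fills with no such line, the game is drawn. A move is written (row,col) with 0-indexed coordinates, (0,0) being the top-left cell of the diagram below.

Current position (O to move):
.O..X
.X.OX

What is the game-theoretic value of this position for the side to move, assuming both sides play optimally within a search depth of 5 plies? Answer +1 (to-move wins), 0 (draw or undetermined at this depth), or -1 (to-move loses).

ply 1, O at .O..X/.X.OX | (0,0)=+0→OO..X/.X.OX; (0,2)=+1→.OO.X/.X.OX*; (0,3)=+0→.O.OX/.X.OX; (1,0)=+0→.O..X/OX.OX; (1,2)=+0→.O..X/.XOOX
ply 2, X at .OO.X/.X.OX | (0,0)=-1→XOO.X/.X.OX*; (0,3)=-1→.OOXX/.X.OX; (1,0)=-1→.OO.X/XX.OX; (1,2)=-1→.OO.X/.XXOX
ply 3, O at XOO.X/.X.OX | (0,3)=+1→XOOOX/.X.OX*; (1,0)=+0→XOO.X/OX.OX; (1,2)=+0→XOO.X/.XOOX
ply 4: XOOOX/.X.OX is terminal -1 (X); from .O..X/.X.OX depth 5

value(.O..X/.X.OX, O) = +1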